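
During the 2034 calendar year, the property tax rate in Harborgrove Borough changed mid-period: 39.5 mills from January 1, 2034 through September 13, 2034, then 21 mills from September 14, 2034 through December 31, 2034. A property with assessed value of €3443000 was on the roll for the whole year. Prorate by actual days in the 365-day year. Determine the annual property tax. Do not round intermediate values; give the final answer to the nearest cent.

January 1 – September 13, 2034: 256 days at 39.5 mills → €3443000 × 3.95% × 256/365 = €95385.2493
September 14 – December 31, 2034: 109 days at 21 mills → €3443000 × 2.1% × 109/365 = €21591.8548
Total = €116977.1041

€116977.10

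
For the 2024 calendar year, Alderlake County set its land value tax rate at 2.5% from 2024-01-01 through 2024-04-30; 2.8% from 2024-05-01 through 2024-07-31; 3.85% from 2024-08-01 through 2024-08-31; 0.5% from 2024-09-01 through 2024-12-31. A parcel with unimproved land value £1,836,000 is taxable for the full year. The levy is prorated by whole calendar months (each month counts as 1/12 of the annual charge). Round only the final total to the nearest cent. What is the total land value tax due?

2024-01-01 to 2024-04-30: 4 months at 2.5% → £1,836,000 × 2.5% × 4/12 = £15,300.0000
2024-05-01 to 2024-07-31: 3 months at 2.8% → £1,836,000 × 2.8% × 3/12 = £12,852.0000
2024-08-01 to 2024-08-31: 1 month at 3.85% → £1,836,000 × 3.85% × 1/12 = £5,890.5000
2024-09-01 to 2024-12-31: 4 months at 0.5% → £1,836,000 × 0.5% × 4/12 = £3,060.0000
Total = £37,102.5000

£37,102.50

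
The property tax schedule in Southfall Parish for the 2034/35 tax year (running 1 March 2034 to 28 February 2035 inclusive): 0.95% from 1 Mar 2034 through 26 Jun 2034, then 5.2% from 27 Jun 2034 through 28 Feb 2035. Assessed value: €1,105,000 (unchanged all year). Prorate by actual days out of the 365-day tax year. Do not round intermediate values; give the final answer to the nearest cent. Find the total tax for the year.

1 Mar – 26 Jun 2034: 118 days at 0.95% → €1,105,000 × 0.95% × 118/365 = €3,393.7123
27 Jun 2034 – 28 Feb 2035: 247 days at 5.2% → €1,105,000 × 5.2% × 247/365 = €38,883.8904
Total = €42,277.6027

€42,277.60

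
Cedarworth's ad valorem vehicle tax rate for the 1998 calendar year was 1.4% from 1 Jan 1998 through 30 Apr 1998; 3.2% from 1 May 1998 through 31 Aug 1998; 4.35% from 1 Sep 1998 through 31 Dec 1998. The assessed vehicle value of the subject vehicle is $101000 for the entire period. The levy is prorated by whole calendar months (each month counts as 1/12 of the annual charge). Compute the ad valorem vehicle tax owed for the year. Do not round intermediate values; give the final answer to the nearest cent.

$3013.17

1 Jan – 30 Apr 1998: 4 months at 1.4% → $101000 × 1.4% × 4/12 = $471.3333
1 May – 31 Aug 1998: 4 months at 3.2% → $101000 × 3.2% × 4/12 = $1077.3333
1 Sep – 31 Dec 1998: 4 months at 4.35% → $101000 × 4.35% × 4/12 = $1464.5000
Total = $3013.1667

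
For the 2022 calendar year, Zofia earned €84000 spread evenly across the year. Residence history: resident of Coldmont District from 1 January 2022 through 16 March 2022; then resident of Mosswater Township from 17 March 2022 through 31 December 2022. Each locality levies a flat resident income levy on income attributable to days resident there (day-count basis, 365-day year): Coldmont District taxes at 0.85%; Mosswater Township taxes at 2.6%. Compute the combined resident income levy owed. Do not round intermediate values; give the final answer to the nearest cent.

Coldmont District, 1 January – 16 March 2022: 75 days → €84000 × 0.85% × 75/365 = €146.7123
Mosswater Township, 17 March – 31 December 2022: 290 days → €84000 × 2.6% × 290/365 = €1735.2329
Total = €1881.9452

€1881.95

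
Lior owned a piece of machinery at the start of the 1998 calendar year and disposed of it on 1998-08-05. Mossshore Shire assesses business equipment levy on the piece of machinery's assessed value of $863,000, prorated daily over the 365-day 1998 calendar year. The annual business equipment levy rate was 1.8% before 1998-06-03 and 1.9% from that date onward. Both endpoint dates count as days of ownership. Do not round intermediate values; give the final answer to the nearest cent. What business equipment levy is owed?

1998-01-01 to 1998-06-02: 153 days at 1.8% → $863,000 × 1.8% × 153/365 = $6,511.5123
1998-06-03 to 1998-08-05: 64 days at 1.9% → $863,000 × 1.9% × 64/365 = $2,875.0904
Total = $9,386.6027

$9,386.60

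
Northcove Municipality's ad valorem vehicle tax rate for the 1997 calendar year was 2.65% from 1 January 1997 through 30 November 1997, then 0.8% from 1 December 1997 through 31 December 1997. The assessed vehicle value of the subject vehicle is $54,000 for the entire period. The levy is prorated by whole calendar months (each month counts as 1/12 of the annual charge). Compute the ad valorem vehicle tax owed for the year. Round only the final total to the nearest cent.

1 January – 30 November 1997: 11 months at 2.65% → $54,000 × 2.65% × 11/12 = $1,311.7500
1 December – 31 December 1997: 1 month at 0.8% → $54,000 × 0.8% × 1/12 = $36.0000
Total = $1,347.7500

$1,347.75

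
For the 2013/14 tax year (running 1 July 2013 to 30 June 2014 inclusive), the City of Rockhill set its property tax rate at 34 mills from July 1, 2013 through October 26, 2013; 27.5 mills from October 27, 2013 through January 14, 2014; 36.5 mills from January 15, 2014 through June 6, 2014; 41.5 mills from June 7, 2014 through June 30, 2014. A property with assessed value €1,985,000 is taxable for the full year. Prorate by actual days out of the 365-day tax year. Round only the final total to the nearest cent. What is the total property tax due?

July 1 – October 26, 2013: 118 days at 34 mills → €1,985,000 × 3.4% × 118/365 = €21,818.6849
October 27, 2013 – January 14, 2014: 80 days at 27.5 mills → €1,985,000 × 2.75% × 80/365 = €11,964.3836
January 15 – June 6, 2014: 143 days at 36.5 mills → €1,985,000 × 3.65% × 143/365 = €28,385.5000
June 7 – June 30, 2014: 24 days at 41.5 mills → €1,985,000 × 4.15% × 24/365 = €5,416.6027
Total = €67,585.1712

€67,585.17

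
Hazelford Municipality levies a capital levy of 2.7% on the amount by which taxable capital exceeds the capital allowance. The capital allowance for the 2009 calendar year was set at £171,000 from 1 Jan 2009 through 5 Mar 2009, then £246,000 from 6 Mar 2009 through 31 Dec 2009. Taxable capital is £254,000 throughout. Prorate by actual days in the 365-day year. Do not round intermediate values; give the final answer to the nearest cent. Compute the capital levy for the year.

1 Jan – 5 Mar 2009: 64 days, exemption £171,000 → (£254,000 − £171,000) × 2.7% × 64/365 = £392.9425
6 Mar – 31 Dec 2009: 301 days, exemption £246,000 → (£254,000 − £246,000) × 2.7% × 301/365 = £178.1260
Total = £571.0685

£571.07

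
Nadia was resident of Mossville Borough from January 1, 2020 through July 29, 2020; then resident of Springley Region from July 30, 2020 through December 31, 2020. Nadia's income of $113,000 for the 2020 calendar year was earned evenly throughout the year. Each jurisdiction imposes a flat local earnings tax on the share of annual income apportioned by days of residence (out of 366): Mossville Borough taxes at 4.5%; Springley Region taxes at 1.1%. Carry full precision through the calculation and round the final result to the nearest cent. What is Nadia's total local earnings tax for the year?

Mossville Borough, January 1 – July 29, 2020: 211 days → $113,000 × 4.5% × 211/366 = $2,931.5164
Springley Region, July 30 – December 31, 2020: 155 days → $113,000 × 1.1% × 155/366 = $526.4071
Total = $3,457.9235

$3,457.92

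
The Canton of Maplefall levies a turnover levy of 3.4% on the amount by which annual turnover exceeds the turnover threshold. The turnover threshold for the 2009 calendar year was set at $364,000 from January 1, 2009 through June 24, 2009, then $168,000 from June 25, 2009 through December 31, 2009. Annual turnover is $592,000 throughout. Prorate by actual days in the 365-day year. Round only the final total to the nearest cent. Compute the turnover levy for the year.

January 1 – June 24, 2009: 175 days, exemption $364,000 → ($592,000 − $364,000) × 3.4% × 175/365 = $3,716.7123
June 25 – December 31, 2009: 190 days, exemption $168,000 → ($592,000 − $168,000) × 3.4% × 190/365 = $7,504.2192
Total = $11,220.9315

$11,220.93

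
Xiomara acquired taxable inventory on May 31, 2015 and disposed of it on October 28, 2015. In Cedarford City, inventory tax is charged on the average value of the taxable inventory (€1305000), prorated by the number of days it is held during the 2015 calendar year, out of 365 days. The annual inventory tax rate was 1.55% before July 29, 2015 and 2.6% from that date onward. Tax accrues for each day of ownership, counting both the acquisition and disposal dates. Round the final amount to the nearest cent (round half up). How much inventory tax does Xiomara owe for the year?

May 31 – July 28, 2015: 59 days at 1.55% → €1305000 × 1.55% × 59/365 = €3269.6507
July 29 – October 28, 2015: 92 days at 2.6% → €1305000 × 2.6% × 92/365 = €8552.2192
Total = €11821.8699

€11821.87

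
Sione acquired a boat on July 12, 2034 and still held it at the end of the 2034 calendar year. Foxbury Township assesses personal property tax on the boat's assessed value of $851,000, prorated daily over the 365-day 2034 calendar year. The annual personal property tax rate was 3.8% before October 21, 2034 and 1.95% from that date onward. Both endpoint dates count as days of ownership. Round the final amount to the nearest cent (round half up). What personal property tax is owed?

July 12 – October 20, 2034: 101 days at 3.8% → $851,000 × 3.8% × 101/365 = $8,948.3233
October 21 – December 31, 2034: 72 days at 1.95% → $851,000 × 1.95% × 72/365 = $3,273.4356
Total = $12,221.7589

$12,221.76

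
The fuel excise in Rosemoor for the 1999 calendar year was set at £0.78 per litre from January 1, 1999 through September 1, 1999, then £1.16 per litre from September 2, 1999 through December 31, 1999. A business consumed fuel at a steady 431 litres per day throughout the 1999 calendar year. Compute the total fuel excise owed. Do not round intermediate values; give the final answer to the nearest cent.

£142,523.08

January 1 – September 1, 1999: 244 days × 431 litres/day = 105,164 litres at £0.78/litre → £82,027.92
September 2 – December 31, 1999: 121 days × 431 litres/day = 52,151 litres at £1.16/litre → £60,495.16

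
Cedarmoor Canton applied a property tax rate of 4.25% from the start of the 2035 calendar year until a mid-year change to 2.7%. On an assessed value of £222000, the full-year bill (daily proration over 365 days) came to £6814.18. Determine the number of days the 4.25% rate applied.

Let d = days at the first rate; then 365 − d days at the second rate.
£222000 × [4.25%·d + 2.7%·(365−d)] / 365 = £6814.18
Solving gives d = 87, so the new rate took effect on 29 March 2035.

87 days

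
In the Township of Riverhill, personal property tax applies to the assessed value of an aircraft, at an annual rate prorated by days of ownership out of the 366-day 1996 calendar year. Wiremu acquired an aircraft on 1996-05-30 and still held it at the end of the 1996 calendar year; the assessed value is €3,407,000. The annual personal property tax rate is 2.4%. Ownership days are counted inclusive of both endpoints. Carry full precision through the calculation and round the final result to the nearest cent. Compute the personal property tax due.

Days held (1996-05-30 to 1996-12-31): 216 out of 366
Tax = €3,407,000 × 2.4% × 216/366 = €48,256.5246

€48,256.52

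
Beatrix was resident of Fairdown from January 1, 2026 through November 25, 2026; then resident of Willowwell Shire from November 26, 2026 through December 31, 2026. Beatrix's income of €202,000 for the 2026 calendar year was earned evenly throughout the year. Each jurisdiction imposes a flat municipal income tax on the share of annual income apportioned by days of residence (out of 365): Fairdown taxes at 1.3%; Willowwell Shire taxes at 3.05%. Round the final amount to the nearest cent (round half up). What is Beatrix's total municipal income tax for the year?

Fairdown, January 1 – November 25, 2026: 329 days → €202,000 × 1.3% × 329/365 = €2,366.9973
Willowwell Shire, November 26 – December 31, 2026: 36 days → €202,000 × 3.05% × 36/365 = €607.6603
Total = €2,974.6575

€2,974.66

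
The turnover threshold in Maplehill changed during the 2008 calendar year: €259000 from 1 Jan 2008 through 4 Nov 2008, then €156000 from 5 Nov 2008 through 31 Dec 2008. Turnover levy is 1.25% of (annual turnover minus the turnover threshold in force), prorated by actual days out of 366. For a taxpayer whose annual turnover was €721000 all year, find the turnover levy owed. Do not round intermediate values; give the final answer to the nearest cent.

1 Jan – 4 Nov 2008: 309 days, exemption €259000 → (€721000 − €259000) × 1.25% × 309/366 = €4875.6148
5 Nov – 31 Dec 2008: 57 days, exemption €156000 → (€721000 − €156000) × 1.25% × 57/366 = €1099.8975
Total = €5975.5123

€5975.51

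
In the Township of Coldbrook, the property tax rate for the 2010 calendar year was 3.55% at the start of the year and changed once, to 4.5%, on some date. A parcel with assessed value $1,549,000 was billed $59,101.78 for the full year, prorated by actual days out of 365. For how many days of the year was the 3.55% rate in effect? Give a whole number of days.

Let d = days at the first rate; then 365 − d days at the second rate.
$1,549,000 × [3.55%·d + 4.5%·(365−d)] / 365 = $59,101.78
Solving gives d = 263, so the new rate took effect on 21 Sep 2010.

263 days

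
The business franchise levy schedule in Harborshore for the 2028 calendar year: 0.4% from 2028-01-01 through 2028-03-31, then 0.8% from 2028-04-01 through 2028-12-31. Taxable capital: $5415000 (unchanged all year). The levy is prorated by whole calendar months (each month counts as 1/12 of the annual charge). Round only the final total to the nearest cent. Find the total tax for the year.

$37905.00

2028-01-01 to 2028-03-31: 3 months at 0.4% → $5415000 × 0.4% × 3/12 = $5415.0000
2028-04-01 to 2028-12-31: 9 months at 0.8% → $5415000 × 0.8% × 9/12 = $32490.0000
Total = $37905.0000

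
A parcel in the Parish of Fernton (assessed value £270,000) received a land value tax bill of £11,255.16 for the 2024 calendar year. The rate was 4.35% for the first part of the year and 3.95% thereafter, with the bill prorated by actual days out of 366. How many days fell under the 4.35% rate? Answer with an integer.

200 days

Let d = days at the first rate; then 366 − d days at the second rate.
£270,000 × [4.35%·d + 3.95%·(366−d)] / 366 = £11,255.16
Solving gives d = 200, so the new rate took effect on 19 July 2024.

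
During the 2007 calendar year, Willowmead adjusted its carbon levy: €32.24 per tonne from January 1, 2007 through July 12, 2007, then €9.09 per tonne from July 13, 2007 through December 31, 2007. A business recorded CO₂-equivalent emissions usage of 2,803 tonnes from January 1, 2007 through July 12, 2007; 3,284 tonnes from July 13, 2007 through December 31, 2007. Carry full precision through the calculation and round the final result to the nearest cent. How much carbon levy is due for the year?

€120,220.28

January 1 – July 12, 2007: 2,803 tonnes at €32.24/tonne → €90,368.72
July 13 – December 31, 2007: 3,284 tonnes at €9.09/tonne → €29,851.56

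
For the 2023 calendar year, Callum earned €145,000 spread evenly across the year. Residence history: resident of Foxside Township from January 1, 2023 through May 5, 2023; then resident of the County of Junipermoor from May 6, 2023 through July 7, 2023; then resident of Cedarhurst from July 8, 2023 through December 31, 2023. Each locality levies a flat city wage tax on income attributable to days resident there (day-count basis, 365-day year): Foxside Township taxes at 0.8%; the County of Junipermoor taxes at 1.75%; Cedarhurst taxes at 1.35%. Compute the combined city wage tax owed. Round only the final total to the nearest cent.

€1,784.49

Foxside Township, January 1 – May 5, 2023: 125 days → €145,000 × 0.8% × 125/365 = €397.2603
The County of Junipermoor, May 6 – July 7, 2023: 63 days → €145,000 × 1.75% × 63/365 = €437.9795
Cedarhurst, July 8 – December 31, 2023: 177 days → €145,000 × 1.35% × 177/365 = €949.2534
Total = €1,784.4932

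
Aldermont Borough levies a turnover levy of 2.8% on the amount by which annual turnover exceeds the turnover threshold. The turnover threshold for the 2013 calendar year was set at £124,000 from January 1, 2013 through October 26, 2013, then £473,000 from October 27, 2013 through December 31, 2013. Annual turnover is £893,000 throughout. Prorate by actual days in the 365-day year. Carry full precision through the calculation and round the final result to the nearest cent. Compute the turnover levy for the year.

January 1 – October 26, 2013: 299 days, exemption £124,000 → (£893,000 − £124,000) × 2.8% × 299/365 = £17,638.5425
October 27 – December 31, 2013: 66 days, exemption £473,000 → (£893,000 − £473,000) × 2.8% × 66/365 = £2,126.4658
Total = £19,765.0082

£19,765.01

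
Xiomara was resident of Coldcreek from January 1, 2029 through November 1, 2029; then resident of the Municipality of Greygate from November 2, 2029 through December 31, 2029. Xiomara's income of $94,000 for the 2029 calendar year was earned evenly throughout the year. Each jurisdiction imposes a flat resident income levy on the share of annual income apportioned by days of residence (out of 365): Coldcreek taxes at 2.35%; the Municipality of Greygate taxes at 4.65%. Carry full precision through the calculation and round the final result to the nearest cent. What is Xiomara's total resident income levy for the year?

$2,564.40

Coldcreek, January 1 – November 1, 2029: 305 days → $94,000 × 2.35% × 305/365 = $1,845.8767
The Municipality of Greygate, November 2 – December 31, 2029: 60 days → $94,000 × 4.65% × 60/365 = $718.5205
Total = $2,564.3973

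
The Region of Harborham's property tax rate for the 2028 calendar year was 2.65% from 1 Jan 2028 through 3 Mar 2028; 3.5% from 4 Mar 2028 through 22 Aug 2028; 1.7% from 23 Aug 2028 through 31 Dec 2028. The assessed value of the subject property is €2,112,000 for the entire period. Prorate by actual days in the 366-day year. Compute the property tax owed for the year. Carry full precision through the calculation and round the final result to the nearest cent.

1 Jan – 3 Mar 2028: 63 days at 2.65% → €2,112,000 × 2.65% × 63/366 = €9,633.8361
4 Mar – 22 Aug 2028: 172 days at 3.5% → €2,112,000 × 3.5% × 172/366 = €34,738.3607
23 Aug – 31 Dec 2028: 131 days at 1.7% → €2,112,000 × 1.7% × 131/366 = €12,850.8852
Total = €57,223.0820

€57,223.08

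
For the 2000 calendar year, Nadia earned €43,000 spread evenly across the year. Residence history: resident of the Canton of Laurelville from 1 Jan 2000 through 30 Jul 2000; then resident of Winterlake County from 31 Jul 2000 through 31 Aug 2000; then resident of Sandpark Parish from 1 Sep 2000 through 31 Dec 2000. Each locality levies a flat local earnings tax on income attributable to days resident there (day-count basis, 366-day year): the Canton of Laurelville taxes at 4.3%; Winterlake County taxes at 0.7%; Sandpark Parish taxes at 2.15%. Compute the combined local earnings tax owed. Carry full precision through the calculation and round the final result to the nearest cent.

The Canton of Laurelville, 1 Jan – 30 Jul 2000: 212 days → €43,000 × 4.3% × 212/366 = €1,071.0055
Winterlake County, 31 Jul – 31 Aug 2000: 32 days → €43,000 × 0.7% × 32/366 = €26.3169
Sandpark Parish, 1 Sep – 31 Dec 2000: 122 days → €43,000 × 2.15% × 122/366 = €308.1667
Total = €1,405.4891

€1,405.49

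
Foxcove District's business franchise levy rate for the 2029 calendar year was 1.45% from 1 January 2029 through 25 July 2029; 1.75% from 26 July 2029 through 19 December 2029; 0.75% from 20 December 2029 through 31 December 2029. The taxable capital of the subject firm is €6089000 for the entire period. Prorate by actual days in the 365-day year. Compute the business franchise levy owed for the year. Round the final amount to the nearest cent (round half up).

1 January – 25 July 2029: 206 days at 1.45% → €6089000 × 1.45% × 206/365 = €49829.7068
26 July – 19 December 2029: 147 days at 1.75% → €6089000 × 1.75% × 147/365 = €42914.9384
20 December – 31 December 2029: 12 days at 0.75% → €6089000 × 0.75% × 12/365 = €1501.3973
Total = €94246.0425

€94246.04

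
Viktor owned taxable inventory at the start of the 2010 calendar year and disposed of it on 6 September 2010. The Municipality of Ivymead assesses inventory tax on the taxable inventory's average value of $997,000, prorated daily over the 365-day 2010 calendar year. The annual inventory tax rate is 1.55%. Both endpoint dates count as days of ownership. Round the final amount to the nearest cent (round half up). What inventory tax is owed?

$10,542.25

Days held (1 January – 6 September 2010): 249 out of 365
Tax = $997,000 × 1.55% × 249/365 = $10,542.2507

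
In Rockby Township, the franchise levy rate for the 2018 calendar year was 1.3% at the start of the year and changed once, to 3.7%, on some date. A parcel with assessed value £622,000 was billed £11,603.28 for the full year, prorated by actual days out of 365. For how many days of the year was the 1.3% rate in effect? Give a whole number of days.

279 days

Let d = days at the first rate; then 365 − d days at the second rate.
£622,000 × [1.3%·d + 3.7%·(365−d)] / 365 = £11,603.28
Solving gives d = 279, so the new rate took effect on 7 Oct 2018.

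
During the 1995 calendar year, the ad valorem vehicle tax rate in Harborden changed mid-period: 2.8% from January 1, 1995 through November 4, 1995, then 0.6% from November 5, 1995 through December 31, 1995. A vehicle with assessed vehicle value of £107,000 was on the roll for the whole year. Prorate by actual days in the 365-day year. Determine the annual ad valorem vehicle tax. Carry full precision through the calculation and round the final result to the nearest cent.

£2,628.39

January 1 – November 4, 1995: 308 days at 2.8% → £107,000 × 2.8% × 308/365 = £2,528.1315
November 5 – December 31, 1995: 57 days at 0.6% → £107,000 × 0.6% × 57/365 = £100.2575
Total = £2,628.3890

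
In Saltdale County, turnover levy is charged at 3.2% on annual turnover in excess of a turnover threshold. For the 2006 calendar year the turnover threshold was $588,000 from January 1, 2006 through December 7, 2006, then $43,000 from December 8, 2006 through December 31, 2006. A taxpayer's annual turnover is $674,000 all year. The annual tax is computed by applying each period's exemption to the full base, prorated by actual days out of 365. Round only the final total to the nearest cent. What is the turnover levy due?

January 1 – December 7, 2006: 341 days, exemption $588,000 → ($674,000 − $588,000) × 3.2% × 341/365 = $2,571.0466
December 8 – December 31, 2006: 24 days, exemption $43,000 → ($674,000 − $43,000) × 3.2% × 24/365 = $1,327.6932
Total = $3,898.7397

$3,898.74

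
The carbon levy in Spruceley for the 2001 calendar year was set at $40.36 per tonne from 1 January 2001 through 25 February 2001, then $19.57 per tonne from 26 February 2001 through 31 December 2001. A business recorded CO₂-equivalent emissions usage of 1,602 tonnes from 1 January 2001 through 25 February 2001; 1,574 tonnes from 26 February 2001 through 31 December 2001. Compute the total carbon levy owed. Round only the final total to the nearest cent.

1 January – 25 February 2001: 1,602 tonnes at $40.36/tonne → $64656.72
26 February – 31 December 2001: 1,574 tonnes at $19.57/tonne → $30803.18

$95459.90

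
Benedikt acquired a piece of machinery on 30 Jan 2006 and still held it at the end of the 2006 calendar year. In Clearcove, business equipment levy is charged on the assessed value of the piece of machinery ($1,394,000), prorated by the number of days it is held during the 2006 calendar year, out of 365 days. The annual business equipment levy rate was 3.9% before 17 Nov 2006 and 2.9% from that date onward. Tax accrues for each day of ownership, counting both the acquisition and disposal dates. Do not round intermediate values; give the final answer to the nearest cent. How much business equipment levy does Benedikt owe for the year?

$48,327.88

30 Jan – 16 Nov 2006: 291 days at 3.9% → $1,394,000 × 3.9% × 291/365 = $43,343.8521
17 Nov – 31 Dec 2006: 45 days at 2.9% → $1,394,000 × 2.9% × 45/365 = $4,984.0274
Total = $48,327.8795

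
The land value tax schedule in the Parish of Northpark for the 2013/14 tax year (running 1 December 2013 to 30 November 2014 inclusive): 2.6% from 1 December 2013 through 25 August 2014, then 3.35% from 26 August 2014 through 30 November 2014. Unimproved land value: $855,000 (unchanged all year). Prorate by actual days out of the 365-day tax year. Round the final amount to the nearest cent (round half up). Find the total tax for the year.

$23,934.14

1 December 2013 – 25 August 2014: 268 days at 2.6% → $855,000 × 2.6% × 268/365 = $16,322.3014
26 August – 30 November 2014: 97 days at 3.35% → $855,000 × 3.35% × 97/365 = $7,611.8425
Total = $23,934.1438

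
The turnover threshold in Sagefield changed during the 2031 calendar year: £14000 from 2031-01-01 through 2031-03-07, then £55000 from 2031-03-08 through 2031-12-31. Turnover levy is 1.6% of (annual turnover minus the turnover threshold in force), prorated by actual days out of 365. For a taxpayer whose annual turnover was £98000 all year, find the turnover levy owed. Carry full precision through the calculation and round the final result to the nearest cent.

£806.62

2031-01-01 to 2031-03-07: 66 days, exemption £14000 → (£98000 − £14000) × 1.6% × 66/365 = £243.0247
2031-03-08 to 2031-12-31: 299 days, exemption £55000 → (£98000 − £55000) × 1.6% × 299/365 = £563.5945
Total = £806.6192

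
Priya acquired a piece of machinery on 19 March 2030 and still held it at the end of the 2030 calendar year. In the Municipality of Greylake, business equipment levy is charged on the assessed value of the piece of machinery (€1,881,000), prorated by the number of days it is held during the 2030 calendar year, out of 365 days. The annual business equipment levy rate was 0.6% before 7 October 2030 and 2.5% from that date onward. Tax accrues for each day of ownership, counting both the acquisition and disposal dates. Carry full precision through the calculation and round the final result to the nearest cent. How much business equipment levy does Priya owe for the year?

€17,325.81

19 March – 6 October 2030: 202 days at 0.6% → €1,881,000 × 0.6% × 202/365 = €6,245.9507
7 October – 31 December 2030: 86 days at 2.5% → €1,881,000 × 2.5% × 86/365 = €11,079.8630
Total = €17,325.8137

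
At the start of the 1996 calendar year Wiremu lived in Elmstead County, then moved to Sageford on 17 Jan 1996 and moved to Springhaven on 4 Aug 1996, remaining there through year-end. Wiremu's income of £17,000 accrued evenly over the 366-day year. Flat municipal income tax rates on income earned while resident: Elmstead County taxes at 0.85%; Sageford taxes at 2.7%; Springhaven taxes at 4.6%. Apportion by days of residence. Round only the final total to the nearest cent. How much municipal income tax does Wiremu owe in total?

£577.63

Elmstead County, 1 Jan – 16 Jan 1996: 16 days → £17,000 × 0.85% × 16/366 = £6.3169
Sageford, 17 Jan – 3 Aug 1996: 200 days → £17,000 × 2.7% × 200/366 = £250.8197
Springhaven, 4 Aug – 31 Dec 1996: 150 days → £17,000 × 4.6% × 150/366 = £320.4918
Total = £577.6284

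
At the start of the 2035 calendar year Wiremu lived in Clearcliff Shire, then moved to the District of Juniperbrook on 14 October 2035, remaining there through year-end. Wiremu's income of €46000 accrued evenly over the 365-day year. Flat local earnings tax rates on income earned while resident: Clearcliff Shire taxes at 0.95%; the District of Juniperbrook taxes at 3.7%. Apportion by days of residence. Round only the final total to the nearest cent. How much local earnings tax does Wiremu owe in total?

Clearcliff Shire, 1 January – 13 October 2035: 286 days → €46000 × 0.95% × 286/365 = €342.4164
The District of Juniperbrook, 14 October – 31 December 2035: 79 days → €46000 × 3.7% × 79/365 = €368.3781
Total = €710.7945

€710.79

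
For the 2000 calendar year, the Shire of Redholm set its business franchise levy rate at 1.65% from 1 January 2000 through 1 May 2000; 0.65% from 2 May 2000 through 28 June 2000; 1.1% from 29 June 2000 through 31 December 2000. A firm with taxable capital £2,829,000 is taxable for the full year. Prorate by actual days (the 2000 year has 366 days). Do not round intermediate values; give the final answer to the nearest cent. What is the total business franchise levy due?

£34,288.10

1 January – 1 May 2000: 122 days at 1.65% → £2,829,000 × 1.65% × 122/366 = £15,559.5000
2 May – 28 June 2000: 58 days at 0.65% → £2,829,000 × 0.65% × 58/366 = £2,914.0246
29 June – 31 December 2000: 186 days at 1.1% → £2,829,000 × 1.1% × 186/366 = £15,814.5738
Total = £34,288.0984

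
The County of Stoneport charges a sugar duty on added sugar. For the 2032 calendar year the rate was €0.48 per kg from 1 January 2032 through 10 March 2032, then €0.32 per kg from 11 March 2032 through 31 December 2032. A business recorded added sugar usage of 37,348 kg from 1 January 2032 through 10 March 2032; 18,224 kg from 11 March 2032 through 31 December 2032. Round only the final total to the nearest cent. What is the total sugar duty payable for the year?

€23758.72

1 January – 10 March 2032: 37,348 kg at €0.48/kg → €17927.04
11 March – 31 December 2032: 18,224 kg at €0.32/kg → €5831.68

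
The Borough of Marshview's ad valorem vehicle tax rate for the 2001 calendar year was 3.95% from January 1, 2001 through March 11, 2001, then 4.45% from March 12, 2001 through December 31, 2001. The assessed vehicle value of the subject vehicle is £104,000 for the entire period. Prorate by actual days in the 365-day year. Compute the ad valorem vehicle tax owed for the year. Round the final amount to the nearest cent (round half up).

£4,528.27

January 1 – March 11, 2001: 70 days at 3.95% → £104,000 × 3.95% × 70/365 = £787.8356
March 12 – December 31, 2001: 295 days at 4.45% → £104,000 × 4.45% × 295/365 = £3,740.4384
Total = £4,528.2740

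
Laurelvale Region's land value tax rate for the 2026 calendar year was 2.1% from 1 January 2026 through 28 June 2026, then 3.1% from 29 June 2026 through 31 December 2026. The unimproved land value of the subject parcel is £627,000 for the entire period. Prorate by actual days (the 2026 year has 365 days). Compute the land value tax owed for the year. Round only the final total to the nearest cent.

£16,362.12

1 January – 28 June 2026: 179 days at 2.1% → £627,000 × 2.1% × 179/365 = £6,457.2411
29 June – 31 December 2026: 186 days at 3.1% → £627,000 × 3.1% × 186/365 = £9,904.8822
Total = £16,362.1233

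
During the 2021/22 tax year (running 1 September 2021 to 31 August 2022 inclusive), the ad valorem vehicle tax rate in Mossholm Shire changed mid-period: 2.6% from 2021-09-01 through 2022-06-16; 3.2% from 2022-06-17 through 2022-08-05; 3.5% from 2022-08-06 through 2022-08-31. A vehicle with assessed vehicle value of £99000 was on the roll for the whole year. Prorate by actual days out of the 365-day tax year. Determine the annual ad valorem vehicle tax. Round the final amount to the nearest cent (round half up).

£2718.84

2021-09-01 to 2022-06-16: 289 days at 2.6% → £99000 × 2.6% × 289/365 = £2038.0438
2022-06-17 to 2022-08-05: 50 days at 3.2% → £99000 × 3.2% × 50/365 = £433.9726
2022-08-06 to 2022-08-31: 26 days at 3.5% → £99000 × 3.5% × 26/365 = £246.8219
Total = £2718.8384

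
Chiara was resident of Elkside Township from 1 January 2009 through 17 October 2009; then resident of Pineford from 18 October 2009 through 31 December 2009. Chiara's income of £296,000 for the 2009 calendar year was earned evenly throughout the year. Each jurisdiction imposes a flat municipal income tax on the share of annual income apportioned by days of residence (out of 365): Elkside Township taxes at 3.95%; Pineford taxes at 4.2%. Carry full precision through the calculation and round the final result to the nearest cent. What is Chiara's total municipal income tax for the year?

£11,844.05

Elkside Township, 1 January – 17 October 2009: 290 days → £296,000 × 3.95% × 290/365 = £9,289.5342
Pineford, 18 October – 31 December 2009: 75 days → £296,000 × 4.2% × 75/365 = £2,554.5205
Total = £11,844.0548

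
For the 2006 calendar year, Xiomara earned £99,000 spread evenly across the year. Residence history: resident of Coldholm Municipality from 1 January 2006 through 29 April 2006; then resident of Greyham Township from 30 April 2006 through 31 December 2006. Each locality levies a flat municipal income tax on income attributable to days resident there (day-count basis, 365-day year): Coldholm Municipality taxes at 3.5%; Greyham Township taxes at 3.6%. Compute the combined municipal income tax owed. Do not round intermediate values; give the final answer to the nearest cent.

£3,531.72

Coldholm Municipality, 1 January – 29 April 2006: 119 days → £99,000 × 3.5% × 119/365 = £1,129.6849
Greyham Township, 30 April – 31 December 2006: 246 days → £99,000 × 3.6% × 246/365 = £2,402.0384
Total = £3,531.7233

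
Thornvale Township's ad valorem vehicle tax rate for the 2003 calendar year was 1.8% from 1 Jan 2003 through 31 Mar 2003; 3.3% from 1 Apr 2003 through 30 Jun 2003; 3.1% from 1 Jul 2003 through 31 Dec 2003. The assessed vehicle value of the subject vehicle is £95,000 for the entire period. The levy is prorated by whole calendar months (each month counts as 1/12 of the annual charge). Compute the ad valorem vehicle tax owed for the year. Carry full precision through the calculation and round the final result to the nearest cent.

£2,683.75

1 Jan – 31 Mar 2003: 3 months at 1.8% → £95,000 × 1.8% × 3/12 = £427.5000
1 Apr – 30 Jun 2003: 3 months at 3.3% → £95,000 × 3.3% × 3/12 = £783.7500
1 Jul – 31 Dec 2003: 6 months at 3.1% → £95,000 × 3.1% × 6/12 = £1,472.5000
Total = £2,683.7500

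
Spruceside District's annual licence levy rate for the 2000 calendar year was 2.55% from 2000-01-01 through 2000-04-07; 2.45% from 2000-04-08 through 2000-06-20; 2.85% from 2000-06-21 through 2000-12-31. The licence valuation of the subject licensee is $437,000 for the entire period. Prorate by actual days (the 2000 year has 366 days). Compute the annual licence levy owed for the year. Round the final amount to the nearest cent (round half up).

$11,750.05

2000-01-01 to 2000-04-07: 98 days at 2.55% → $437,000 × 2.55% × 98/366 = $2,983.7787
2000-04-08 to 2000-06-20: 74 days at 2.45% → $437,000 × 2.45% × 74/366 = $2,164.7022
2000-06-21 to 2000-12-31: 194 days at 2.85% → $437,000 × 2.85% × 194/366 = $6,601.5656
Total = $11,750.0464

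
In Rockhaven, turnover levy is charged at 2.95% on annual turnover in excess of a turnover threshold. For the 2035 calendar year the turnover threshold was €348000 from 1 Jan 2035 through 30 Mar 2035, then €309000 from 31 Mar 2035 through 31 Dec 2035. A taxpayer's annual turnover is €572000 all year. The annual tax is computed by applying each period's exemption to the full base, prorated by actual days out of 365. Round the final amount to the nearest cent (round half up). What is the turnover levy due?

€7477.97

1 Jan – 30 Mar 2035: 89 days, exemption €348000 → (€572000 − €348000) × 2.95% × 89/365 = €1611.2658
31 Mar – 31 Dec 2035: 276 days, exemption €309000 → (€572000 − €309000) × 2.95% × 276/365 = €5866.7014
Total = €7477.9671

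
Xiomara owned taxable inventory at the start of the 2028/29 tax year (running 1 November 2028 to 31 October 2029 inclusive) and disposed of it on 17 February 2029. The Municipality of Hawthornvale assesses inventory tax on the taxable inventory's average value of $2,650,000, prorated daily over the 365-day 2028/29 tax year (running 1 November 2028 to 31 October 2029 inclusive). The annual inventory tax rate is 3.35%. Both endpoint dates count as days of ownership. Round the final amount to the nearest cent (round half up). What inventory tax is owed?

$26,510.89

Days held (1 November 2028 – 17 February 2029): 109 out of 365
Tax = $2,650,000 × 3.35% × 109/365 = $26,510.8904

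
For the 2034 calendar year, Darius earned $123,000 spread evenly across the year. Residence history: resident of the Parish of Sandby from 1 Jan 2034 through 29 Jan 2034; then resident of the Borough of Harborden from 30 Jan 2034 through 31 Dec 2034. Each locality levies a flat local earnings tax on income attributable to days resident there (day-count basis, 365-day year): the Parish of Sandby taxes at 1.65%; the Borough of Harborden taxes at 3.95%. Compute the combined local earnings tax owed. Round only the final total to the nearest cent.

The Parish of Sandby, 1 Jan – 29 Jan 2034: 29 days → $123,000 × 1.65% × 29/365 = $161.2479
The Borough of Harborden, 30 Jan – 31 Dec 2034: 336 days → $123,000 × 3.95% × 336/365 = $4,472.4822
Total = $4,633.7301

$4,633.73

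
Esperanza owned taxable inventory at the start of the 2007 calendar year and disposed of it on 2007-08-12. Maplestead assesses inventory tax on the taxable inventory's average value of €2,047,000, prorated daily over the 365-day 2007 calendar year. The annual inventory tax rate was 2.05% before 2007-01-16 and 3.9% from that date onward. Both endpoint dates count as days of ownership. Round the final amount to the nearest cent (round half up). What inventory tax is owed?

€47,437.12

2007-01-01 to 2007-01-15: 15 days at 2.05% → €2,047,000 × 2.05% × 15/365 = €1,724.5274
2007-01-16 to 2007-08-12: 209 days at 3.9% → €2,047,000 × 3.9% × 209/365 = €45,712.5945
Total = €47,437.1219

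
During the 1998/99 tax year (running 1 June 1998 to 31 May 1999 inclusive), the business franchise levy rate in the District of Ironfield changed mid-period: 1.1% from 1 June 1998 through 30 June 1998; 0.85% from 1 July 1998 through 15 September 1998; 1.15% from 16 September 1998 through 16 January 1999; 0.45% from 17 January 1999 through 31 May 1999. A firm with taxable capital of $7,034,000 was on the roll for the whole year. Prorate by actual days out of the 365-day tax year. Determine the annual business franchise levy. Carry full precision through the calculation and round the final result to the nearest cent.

1 June – 30 June 1998: 30 days at 1.1% → $7,034,000 × 1.1% × 30/365 = $6,359.5068
1 July – 15 September 1998: 77 days at 0.85% → $7,034,000 × 0.85% × 77/365 = $12,613.0219
16 September 1998 – 16 January 1999: 123 days at 1.15% → $7,034,000 × 1.15% × 123/365 = $27,259.1589
17 January – 31 May 1999: 135 days at 0.45% → $7,034,000 × 0.45% × 135/365 = $11,707.2740
Total = $57,938.9616

$57,938.96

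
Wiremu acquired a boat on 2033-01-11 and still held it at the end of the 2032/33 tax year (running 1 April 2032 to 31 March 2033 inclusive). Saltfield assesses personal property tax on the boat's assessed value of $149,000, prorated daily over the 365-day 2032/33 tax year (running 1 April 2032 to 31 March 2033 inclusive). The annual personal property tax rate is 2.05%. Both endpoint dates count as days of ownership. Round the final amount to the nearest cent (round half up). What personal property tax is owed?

Days held (2033-01-11 to 2033-03-31): 80 out of 365
Tax = $149,000 × 2.05% × 80/365 = $669.4795

$669.48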